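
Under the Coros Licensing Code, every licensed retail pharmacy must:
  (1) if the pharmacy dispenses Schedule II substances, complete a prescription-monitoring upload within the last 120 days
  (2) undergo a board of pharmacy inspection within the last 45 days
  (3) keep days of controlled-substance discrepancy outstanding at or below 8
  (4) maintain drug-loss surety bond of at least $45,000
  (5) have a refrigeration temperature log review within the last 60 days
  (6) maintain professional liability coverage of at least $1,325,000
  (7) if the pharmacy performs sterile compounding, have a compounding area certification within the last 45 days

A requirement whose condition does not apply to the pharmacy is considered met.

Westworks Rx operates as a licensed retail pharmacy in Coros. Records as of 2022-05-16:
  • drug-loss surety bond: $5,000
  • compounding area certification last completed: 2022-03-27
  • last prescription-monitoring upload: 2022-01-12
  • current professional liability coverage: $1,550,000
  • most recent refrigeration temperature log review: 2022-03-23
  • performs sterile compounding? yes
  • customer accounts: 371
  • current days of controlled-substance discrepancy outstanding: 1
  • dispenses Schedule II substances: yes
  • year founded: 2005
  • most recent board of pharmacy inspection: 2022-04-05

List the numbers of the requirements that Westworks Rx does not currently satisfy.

1. condition 'dispenses Schedule II substances' holds; prescription-monitoring upload 124 days ago vs limit 120 → not met
2. board of pharmacy inspection 41 days ago vs limit 45 → met
3. days of controlled-substance discrepancy outstanding 1 ≤ 8 → met
4. drug-loss surety bond $5,000 < $45,000 → not met
5. refrigeration temperature log review 54 days ago vs limit 60 → met
6. professional liability coverage $1,550,000 ≥ $1,325,000 → met
7. condition 'performs sterile compounding' holds; compounding area certification 50 days ago vs limit 45 → not met
Not met: 1, 4, 7

1, 4, 7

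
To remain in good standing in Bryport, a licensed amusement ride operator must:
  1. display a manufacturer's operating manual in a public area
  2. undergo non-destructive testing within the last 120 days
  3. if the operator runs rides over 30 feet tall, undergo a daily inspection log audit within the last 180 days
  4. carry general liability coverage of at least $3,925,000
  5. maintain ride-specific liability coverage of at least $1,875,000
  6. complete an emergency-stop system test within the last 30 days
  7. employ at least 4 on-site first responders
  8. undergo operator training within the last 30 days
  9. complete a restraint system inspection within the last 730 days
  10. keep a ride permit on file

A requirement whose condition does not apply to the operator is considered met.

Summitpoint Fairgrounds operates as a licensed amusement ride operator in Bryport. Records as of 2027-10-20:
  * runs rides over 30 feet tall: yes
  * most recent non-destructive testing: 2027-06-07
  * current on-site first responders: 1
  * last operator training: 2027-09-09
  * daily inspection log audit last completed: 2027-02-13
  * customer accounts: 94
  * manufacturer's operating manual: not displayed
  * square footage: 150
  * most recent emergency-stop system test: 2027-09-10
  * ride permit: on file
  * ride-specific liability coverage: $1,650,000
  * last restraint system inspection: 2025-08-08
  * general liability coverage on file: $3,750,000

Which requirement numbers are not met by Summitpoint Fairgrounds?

1. manufacturer's operating manual absent → not met
2. non-destructive testing 135 days ago vs limit 120 → not met
3. condition 'runs rides over 30 feet tall' holds; daily inspection log audit 249 days ago vs limit 180 → not met
4. general liability coverage $3,750,000 < $3,925,000 → not met
5. ride-specific liability coverage $1,650,000 < $1,875,000 → not met
6. emergency-stop system test 40 days ago vs limit 30 → not met
7. on-site first responders 1 < 4 → not met
8. operator training 41 days ago vs limit 30 → not met
9. restraint system inspection 803 days ago vs limit 730 → not met
10. ride permit present → met
Not met: 1, 2, 3, 4, 5, 6, 7, 8, 9

1, 2, 3, 4, 5, 6, 7, 8, 9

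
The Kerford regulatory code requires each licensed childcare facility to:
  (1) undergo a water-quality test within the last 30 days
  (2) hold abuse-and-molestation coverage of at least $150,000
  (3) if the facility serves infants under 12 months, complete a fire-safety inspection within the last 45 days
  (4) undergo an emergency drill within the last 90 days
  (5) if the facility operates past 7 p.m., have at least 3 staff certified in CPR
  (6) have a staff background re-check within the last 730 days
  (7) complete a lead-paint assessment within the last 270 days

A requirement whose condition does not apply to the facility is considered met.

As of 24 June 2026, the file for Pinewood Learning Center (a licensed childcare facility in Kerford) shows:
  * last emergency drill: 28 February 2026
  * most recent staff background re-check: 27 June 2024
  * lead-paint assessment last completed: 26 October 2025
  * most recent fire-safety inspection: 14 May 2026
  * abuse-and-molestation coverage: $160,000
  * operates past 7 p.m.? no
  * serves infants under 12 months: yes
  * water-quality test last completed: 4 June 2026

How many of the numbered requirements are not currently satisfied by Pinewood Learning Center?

1. water-quality test 20 days ago vs limit 30 → met
2. abuse-and-molestation coverage $160,000 ≥ $150,000 → met
3. condition 'serves infants under 12 months' holds; fire-safety inspection 41 days ago vs limit 45 → met
4. emergency drill 116 days ago vs limit 90 → not met
5. condition 'operates past 7 p.m.' does not hold → requirement n/a → met
6. staff background re-check 727 days ago vs limit 730 → met
7. lead-paint assessment 241 days ago vs limit 270 → met
Not met: 1 of 7

1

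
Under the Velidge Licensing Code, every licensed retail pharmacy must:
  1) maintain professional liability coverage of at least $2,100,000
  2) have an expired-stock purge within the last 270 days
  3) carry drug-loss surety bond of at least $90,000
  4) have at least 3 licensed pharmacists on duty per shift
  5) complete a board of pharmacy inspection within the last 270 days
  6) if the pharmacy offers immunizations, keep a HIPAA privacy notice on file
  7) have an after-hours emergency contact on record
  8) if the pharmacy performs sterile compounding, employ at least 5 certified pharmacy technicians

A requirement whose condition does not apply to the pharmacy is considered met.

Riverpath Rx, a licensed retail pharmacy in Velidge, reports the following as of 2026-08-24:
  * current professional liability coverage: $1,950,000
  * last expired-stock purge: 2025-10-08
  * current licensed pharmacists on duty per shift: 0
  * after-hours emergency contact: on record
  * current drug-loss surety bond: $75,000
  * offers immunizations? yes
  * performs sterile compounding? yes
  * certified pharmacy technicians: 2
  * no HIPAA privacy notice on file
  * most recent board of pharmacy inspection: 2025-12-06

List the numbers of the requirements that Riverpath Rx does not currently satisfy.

1, 2, 3, 4, 6, 8

1. professional liability coverage $1,950,000 < $2,100,000 → not met
2. expired-stock purge 320 days ago vs limit 270 → not met
3. drug-loss surety bond $75,000 < $90,000 → not met
4. licensed pharmacists on duty per shift 0 < 3 → not met
5. board of pharmacy inspection 261 days ago vs limit 270 → met
6. condition 'offers immunizations' holds; HIPAA privacy notice absent → not met
7. after-hours emergency contact present → met
8. condition 'performs sterile compounding' holds; certified pharmacy technicians 2 < 5 → not met
Not met: 1, 2, 3, 4, 6, 8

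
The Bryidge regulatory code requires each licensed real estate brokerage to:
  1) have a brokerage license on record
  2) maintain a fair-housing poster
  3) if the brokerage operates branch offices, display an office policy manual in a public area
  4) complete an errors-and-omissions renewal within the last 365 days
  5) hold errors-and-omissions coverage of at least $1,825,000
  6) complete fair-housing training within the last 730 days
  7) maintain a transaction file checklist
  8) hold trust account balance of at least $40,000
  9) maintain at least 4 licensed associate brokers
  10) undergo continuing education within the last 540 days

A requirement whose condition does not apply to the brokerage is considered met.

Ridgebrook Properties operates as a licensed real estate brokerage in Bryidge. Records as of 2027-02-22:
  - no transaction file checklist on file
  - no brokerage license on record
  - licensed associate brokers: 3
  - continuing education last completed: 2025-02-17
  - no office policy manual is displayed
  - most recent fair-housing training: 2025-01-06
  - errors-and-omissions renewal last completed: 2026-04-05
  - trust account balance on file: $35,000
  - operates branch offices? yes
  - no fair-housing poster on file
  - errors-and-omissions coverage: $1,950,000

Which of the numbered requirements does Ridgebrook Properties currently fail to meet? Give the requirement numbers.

1, 2, 3, 6, 7, 8, 9, 10

1. brokerage license absent → not met
2. fair-housing poster absent → not met
3. condition 'operates branch offices' holds; office policy manual absent → not met
4. errors-and-omissions renewal 323 days ago vs limit 365 → met
5. errors-and-omissions coverage $1,950,000 ≥ $1,825,000 → met
6. fair-housing training 777 days ago vs limit 730 → not met
7. transaction file checklist absent → not met
8. trust account balance $35,000 < $40,000 → not met
9. licensed associate brokers 3 < 4 → not met
10. continuing education 735 days ago vs limit 540 → not met
Not met: 1, 2, 3, 6, 7, 8, 9, 10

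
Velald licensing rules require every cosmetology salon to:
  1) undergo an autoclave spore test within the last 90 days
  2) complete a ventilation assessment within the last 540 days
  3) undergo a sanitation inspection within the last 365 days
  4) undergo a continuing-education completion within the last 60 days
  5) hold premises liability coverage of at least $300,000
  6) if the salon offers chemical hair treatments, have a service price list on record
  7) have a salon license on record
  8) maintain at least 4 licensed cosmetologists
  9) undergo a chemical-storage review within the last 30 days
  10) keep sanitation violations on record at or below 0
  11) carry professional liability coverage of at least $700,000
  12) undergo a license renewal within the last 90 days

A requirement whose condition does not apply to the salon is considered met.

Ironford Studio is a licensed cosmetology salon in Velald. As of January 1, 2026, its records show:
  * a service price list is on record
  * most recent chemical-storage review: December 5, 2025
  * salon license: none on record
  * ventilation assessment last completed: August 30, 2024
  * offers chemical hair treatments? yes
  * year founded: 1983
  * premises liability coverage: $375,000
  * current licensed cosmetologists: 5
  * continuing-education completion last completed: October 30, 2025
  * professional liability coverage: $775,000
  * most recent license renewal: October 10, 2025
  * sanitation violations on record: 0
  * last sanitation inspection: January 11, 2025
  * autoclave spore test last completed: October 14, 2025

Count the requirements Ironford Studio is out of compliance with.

2

1. autoclave spore test 79 days ago vs limit 90 → met
2. ventilation assessment 489 days ago vs limit 540 → met
3. sanitation inspection 355 days ago vs limit 365 → met
4. continuing-education completion 63 days ago vs limit 60 → not met
5. premises liability coverage $375,000 ≥ $300,000 → met
6. condition 'offers chemical hair treatments' holds; service price list present → met
7. salon license absent → not met
8. licensed cosmetologists 5 ≥ 4 → met
9. chemical-storage review 27 days ago vs limit 30 → met
10. sanitation violations on record 0 ≤ 0 → met
11. professional liability coverage $775,000 ≥ $700,000 → met
12. license renewal 83 days ago vs limit 90 → met
Not met: 2 of 12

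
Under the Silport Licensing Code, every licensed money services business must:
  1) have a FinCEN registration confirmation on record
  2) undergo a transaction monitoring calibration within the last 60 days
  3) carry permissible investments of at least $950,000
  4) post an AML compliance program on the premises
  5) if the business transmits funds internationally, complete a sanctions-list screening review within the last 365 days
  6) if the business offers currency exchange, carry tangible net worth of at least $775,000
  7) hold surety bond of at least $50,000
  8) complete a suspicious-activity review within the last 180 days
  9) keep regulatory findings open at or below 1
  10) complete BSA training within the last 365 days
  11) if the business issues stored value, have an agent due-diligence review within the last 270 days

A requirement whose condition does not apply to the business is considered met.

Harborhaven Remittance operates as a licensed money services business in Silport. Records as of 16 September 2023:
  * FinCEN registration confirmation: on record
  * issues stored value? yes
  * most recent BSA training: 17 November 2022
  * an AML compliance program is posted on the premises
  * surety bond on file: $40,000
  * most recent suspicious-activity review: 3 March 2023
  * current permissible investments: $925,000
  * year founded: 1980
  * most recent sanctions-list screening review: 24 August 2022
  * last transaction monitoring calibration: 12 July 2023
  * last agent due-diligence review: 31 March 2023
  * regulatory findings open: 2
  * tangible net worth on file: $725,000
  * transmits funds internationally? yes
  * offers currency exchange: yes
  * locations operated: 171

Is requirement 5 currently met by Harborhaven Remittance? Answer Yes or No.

No

5. condition 'transmits funds internationally' holds; sanctions-list screening review 388 days ago vs limit 365 → not met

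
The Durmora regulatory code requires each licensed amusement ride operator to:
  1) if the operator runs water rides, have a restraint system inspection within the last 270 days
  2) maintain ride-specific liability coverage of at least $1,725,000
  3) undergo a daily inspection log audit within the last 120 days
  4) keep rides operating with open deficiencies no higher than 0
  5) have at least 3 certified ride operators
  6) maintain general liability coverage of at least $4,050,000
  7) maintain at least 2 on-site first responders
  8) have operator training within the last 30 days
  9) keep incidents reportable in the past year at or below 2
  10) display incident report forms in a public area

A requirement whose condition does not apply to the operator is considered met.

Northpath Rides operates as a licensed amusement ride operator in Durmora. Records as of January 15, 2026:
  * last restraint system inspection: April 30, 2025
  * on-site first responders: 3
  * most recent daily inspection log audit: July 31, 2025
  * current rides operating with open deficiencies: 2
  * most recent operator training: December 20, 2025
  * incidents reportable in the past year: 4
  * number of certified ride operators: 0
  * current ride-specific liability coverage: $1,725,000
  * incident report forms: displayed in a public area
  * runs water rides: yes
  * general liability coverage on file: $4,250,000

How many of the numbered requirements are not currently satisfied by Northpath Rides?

1. condition 'runs water rides' holds; restraint system inspection 260 days ago vs limit 270 → met
2. ride-specific liability coverage $1,725,000 ≥ $1,725,000 → met
3. daily inspection log audit 168 days ago vs limit 120 → not met
4. rides operating with open deficiencies 2 > 0 → not met
5. certified ride operators 0 < 3 → not met
6. general liability coverage $4,250,000 ≥ $4,050,000 → met
7. on-site first responders 3 ≥ 2 → met
8. operator training 26 days ago vs limit 30 → met
9. incidents reportable in the past year 4 > 2 → not met
10. incident report forms present → met
Not met: 4 of 10

4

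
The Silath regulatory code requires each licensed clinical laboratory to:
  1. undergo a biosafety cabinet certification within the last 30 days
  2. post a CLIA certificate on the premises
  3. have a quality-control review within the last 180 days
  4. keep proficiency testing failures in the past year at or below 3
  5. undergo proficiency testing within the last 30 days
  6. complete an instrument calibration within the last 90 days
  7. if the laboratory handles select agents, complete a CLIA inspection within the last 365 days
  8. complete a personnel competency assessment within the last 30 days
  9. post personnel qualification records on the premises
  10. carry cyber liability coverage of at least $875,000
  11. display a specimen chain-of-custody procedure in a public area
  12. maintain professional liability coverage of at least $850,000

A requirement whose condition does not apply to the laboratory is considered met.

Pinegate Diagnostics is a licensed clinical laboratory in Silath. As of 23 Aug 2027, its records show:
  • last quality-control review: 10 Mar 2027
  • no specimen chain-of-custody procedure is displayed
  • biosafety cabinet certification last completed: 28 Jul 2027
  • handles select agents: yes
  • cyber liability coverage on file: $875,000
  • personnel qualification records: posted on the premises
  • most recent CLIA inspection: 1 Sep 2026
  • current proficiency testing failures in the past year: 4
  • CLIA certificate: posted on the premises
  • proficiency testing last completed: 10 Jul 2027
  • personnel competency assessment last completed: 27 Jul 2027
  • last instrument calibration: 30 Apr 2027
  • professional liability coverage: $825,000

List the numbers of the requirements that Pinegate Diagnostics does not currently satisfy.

4, 5, 6, 11, 12

1. biosafety cabinet certification 26 days ago vs limit 30 → met
2. CLIA certificate present → met
3. quality-control review 166 days ago vs limit 180 → met
4. proficiency testing failures in the past year 4 > 3 → not met
5. proficiency testing 44 days ago vs limit 30 → not met
6. instrument calibration 115 days ago vs limit 90 → not met
7. condition 'handles select agents' holds; CLIA inspection 356 days ago vs limit 365 → met
8. personnel competency assessment 27 days ago vs limit 30 → met
9. personnel qualification records present → met
10. cyber liability coverage $875,000 ≥ $875,000 → met
11. specimen chain-of-custody procedure absent → not met
12. professional liability coverage $825,000 < $850,000 → not met
Not met: 4, 5, 6, 11, 12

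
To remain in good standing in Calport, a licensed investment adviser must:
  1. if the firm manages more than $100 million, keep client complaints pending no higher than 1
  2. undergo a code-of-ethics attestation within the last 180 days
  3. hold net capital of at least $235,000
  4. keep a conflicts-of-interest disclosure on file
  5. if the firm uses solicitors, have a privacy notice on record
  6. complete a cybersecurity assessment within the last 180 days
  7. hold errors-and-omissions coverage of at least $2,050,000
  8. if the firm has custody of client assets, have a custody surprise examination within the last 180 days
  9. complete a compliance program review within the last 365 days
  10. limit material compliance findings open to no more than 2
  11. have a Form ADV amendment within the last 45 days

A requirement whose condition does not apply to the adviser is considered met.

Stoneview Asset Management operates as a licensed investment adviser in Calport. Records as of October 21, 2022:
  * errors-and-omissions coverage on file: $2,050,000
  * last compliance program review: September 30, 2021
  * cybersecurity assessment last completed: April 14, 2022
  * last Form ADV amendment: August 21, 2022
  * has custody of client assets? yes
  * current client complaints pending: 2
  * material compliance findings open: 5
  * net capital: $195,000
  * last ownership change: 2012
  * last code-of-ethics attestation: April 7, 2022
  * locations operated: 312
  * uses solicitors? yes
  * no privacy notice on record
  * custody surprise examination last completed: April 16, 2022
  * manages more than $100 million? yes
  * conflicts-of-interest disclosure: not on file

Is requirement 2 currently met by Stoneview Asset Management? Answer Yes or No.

No

2. code-of-ethics attestation 197 days ago vs limit 180 → not met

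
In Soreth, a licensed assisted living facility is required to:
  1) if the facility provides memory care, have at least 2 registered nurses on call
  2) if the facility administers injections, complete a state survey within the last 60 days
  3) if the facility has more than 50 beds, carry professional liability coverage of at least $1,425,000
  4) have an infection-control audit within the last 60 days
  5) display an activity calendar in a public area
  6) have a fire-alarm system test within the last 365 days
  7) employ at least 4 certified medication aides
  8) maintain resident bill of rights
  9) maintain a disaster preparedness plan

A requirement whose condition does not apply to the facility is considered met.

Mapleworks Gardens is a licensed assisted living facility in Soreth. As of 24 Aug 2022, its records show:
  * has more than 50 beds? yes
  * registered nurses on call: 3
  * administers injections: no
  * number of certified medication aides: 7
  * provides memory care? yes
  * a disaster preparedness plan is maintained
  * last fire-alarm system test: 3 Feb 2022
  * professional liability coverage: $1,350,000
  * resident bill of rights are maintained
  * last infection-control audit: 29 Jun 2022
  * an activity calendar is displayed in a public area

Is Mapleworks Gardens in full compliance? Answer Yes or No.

No

1. condition 'provides memory care' holds; registered nurses on call 3 ≥ 2 → met
2. condition 'administers injections' does not hold → requirement n/a → met
3. condition 'has more than 50 beds' holds; professional liability coverage $1,350,000 < $1,425,000 → not met
4. infection-control audit 56 days ago vs limit 60 → met
5. activity calendar present → met
6. fire-alarm system test 202 days ago vs limit 365 → met
7. certified medication aides 7 ≥ 4 → met
8. resident bill of rights present → met
9. disaster preparedness plan present → met
Not met: 3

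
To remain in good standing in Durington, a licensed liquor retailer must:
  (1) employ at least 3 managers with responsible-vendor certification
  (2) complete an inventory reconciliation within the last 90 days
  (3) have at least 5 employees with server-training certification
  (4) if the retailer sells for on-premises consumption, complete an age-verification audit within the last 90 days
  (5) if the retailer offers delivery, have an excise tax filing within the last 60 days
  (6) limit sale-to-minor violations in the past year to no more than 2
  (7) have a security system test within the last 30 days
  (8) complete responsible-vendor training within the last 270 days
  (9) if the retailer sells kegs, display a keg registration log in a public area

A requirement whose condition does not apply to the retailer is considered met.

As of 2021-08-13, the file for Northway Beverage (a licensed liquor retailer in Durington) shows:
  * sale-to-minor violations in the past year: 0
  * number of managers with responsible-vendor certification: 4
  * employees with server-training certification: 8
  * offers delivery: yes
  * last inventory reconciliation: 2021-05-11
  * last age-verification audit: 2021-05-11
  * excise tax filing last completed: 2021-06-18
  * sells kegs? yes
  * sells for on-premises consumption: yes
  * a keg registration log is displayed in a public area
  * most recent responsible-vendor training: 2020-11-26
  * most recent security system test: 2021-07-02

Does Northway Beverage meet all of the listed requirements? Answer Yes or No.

1. managers with responsible-vendor certification 4 ≥ 3 → met
2. inventory reconciliation 94 days ago vs limit 90 → not met
3. employees with server-training certification 8 ≥ 5 → met
4. condition 'sells for on-premises consumption' holds; age-verification audit 94 days ago vs limit 90 → not met
5. condition 'offers delivery' holds; excise tax filing 56 days ago vs limit 60 → met
6. sale-to-minor violations in the past year 0 ≤ 2 → met
7. security system test 42 days ago vs limit 30 → not met
8. responsible-vendor training 260 days ago vs limit 270 → met
9. condition 'sells kegs' holds; keg registration log present → met
Not met: 2, 4, 7

No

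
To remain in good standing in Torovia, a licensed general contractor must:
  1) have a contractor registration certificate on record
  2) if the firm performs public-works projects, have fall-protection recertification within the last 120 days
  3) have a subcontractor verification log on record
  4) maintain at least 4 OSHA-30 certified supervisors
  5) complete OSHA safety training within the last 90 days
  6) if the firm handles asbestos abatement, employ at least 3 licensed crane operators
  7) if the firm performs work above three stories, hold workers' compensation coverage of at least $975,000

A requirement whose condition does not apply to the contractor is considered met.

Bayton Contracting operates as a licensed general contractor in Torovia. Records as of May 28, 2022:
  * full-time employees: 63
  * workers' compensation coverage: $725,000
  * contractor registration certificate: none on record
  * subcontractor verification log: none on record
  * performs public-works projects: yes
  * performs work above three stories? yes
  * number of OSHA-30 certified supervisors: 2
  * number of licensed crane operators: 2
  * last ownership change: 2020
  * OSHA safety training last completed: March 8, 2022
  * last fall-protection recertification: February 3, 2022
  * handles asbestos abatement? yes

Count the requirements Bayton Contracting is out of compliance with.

5

1. contractor registration certificate absent → not met
2. condition 'performs public-works projects' holds; fall-protection recertification 114 days ago vs limit 120 → met
3. subcontractor verification log absent → not met
4. OSHA-30 certified supervisors 2 < 4 → not met
5. OSHA safety training 81 days ago vs limit 90 → met
6. condition 'handles asbestos abatement' holds; licensed crane operators 2 < 3 → not met
7. condition 'performs work above three stories' holds; workers' compensation coverage $725,000 < $975,000 → not met
Not met: 5 of 7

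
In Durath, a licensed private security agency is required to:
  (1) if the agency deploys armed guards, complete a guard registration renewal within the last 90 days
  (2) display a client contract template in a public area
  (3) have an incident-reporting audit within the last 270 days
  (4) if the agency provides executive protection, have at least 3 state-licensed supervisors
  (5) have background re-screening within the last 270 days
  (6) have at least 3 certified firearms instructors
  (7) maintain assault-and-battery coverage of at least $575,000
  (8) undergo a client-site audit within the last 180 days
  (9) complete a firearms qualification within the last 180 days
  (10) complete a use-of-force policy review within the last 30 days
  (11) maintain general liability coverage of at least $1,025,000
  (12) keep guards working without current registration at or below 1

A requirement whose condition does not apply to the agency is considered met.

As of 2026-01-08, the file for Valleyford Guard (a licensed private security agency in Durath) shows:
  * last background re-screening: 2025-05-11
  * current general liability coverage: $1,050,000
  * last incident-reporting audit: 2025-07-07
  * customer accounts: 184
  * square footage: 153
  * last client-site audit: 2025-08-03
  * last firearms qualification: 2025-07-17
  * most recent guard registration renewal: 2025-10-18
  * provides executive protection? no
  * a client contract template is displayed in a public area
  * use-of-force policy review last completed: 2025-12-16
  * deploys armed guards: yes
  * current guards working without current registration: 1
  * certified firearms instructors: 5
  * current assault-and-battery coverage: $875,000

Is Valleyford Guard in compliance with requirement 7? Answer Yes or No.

Yes

7. assault-and-battery coverage $875,000 ≥ $575,000 → met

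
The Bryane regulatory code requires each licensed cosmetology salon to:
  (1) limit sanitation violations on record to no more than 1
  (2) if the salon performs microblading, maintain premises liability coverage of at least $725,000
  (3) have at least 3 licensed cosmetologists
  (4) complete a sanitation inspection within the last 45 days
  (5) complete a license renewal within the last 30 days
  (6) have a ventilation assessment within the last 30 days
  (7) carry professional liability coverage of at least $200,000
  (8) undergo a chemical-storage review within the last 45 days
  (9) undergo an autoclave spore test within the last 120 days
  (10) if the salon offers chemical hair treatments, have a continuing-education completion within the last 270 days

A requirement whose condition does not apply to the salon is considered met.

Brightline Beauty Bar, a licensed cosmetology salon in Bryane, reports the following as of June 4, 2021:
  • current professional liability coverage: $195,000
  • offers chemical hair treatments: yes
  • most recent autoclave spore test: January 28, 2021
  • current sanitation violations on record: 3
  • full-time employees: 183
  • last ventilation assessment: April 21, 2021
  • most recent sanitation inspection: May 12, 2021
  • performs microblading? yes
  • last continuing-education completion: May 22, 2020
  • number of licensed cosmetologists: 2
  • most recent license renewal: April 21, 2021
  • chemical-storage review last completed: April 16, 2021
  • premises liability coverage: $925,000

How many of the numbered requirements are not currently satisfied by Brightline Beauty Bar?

8

1. sanitation violations on record 3 > 1 → not met
2. condition 'performs microblading' holds; premises liability coverage $925,000 ≥ $725,000 → met
3. licensed cosmetologists 2 < 3 → not met
4. sanitation inspection 23 days ago vs limit 45 → met
5. license renewal 44 days ago vs limit 30 → not met
6. ventilation assessment 44 days ago vs limit 30 → not met
7. professional liability coverage $195,000 < $200,000 → not met
8. chemical-storage review 49 days ago vs limit 45 → not met
9. autoclave spore test 127 days ago vs limit 120 → not met
10. condition 'offers chemical hair treatments' holds; continuing-education completion 378 days ago vs limit 270 → not met
Not met: 8 of 10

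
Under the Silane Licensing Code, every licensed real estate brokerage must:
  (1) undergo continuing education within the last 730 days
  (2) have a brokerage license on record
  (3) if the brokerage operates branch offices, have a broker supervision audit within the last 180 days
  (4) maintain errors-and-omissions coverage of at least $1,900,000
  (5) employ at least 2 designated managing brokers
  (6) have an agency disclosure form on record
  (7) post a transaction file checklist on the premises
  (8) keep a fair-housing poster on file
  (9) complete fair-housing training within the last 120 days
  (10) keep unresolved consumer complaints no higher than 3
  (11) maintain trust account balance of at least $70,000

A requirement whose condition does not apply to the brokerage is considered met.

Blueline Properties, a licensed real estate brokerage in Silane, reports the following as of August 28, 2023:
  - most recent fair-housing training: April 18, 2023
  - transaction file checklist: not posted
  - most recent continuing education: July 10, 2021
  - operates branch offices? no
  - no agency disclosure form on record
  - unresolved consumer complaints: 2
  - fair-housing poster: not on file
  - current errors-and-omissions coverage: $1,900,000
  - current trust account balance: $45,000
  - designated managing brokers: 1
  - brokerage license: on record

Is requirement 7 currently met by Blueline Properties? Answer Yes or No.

No

7. transaction file checklist absent → not met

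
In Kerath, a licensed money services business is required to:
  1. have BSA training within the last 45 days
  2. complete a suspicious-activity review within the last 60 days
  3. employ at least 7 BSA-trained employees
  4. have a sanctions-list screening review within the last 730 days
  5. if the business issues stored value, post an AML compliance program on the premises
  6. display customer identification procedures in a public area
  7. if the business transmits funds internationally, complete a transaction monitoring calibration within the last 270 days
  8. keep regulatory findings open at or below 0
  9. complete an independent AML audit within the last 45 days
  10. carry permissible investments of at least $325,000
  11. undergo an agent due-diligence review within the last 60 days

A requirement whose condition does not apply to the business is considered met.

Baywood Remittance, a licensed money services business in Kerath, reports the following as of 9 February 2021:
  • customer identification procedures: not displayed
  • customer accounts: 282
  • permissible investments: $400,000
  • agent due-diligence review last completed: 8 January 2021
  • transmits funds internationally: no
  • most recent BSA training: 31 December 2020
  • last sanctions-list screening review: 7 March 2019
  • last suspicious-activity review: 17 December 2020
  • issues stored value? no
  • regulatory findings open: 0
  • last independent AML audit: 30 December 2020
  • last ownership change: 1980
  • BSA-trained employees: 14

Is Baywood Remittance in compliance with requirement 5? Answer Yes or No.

5. condition 'issues stored value' does not hold → requirement n/a → met

Yes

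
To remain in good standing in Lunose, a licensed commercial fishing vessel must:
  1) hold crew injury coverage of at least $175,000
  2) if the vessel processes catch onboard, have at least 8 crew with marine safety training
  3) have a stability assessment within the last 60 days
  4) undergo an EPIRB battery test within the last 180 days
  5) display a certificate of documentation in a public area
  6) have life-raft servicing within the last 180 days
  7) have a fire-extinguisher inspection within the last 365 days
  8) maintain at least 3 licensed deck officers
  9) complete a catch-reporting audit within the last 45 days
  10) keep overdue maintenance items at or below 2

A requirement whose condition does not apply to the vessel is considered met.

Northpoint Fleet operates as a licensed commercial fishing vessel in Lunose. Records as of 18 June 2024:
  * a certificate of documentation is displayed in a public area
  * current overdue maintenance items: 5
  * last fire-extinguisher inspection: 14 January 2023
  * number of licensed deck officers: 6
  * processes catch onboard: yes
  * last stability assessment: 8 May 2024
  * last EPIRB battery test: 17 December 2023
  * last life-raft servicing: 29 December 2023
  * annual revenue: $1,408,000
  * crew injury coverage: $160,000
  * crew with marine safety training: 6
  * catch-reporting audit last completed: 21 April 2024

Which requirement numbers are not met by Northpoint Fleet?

1, 2, 4, 7, 9, 10

1. crew injury coverage $160,000 < $175,000 → not met
2. condition 'processes catch onboard' holds; crew with marine safety training 6 < 8 → not met
3. stability assessment 41 days ago vs limit 60 → met
4. EPIRB battery test 184 days ago vs limit 180 → not met
5. certificate of documentation present → met
6. life-raft servicing 172 days ago vs limit 180 → met
7. fire-extinguisher inspection 521 days ago vs limit 365 → not met
8. licensed deck officers 6 ≥ 3 → met
9. catch-reporting audit 58 days ago vs limit 45 → not met
10. overdue maintenance items 5 > 2 → not met
Not met: 1, 2, 4, 7, 9, 10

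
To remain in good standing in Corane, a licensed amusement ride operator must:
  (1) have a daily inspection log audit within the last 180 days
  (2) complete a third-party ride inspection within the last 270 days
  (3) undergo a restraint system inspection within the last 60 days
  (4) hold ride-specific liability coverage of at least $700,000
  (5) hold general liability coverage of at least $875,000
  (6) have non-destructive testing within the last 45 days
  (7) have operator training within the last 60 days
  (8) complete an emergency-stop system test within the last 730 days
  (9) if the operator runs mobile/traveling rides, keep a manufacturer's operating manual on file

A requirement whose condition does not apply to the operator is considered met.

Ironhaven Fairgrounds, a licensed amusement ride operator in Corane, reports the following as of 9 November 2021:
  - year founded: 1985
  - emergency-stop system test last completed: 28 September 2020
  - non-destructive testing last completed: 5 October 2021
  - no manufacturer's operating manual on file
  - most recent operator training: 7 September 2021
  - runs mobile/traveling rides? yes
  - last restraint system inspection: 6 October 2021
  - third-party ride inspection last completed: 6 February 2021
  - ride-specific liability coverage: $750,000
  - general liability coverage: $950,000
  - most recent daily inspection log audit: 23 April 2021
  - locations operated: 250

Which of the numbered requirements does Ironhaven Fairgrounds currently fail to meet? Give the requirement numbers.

1. daily inspection log audit 200 days ago vs limit 180 → not met
2. third-party ride inspection 276 days ago vs limit 270 → not met
3. restraint system inspection 34 days ago vs limit 60 → met
4. ride-specific liability coverage $750,000 ≥ $700,000 → met
5. general liability coverage $950,000 ≥ $875,000 → met
6. non-destructive testing 35 days ago vs limit 45 → met
7. operator training 63 days ago vs limit 60 → not met
8. emergency-stop system test 407 days ago vs limit 730 → met
9. condition 'runs mobile/traveling rides' holds; manufacturer's operating manual absent → not met
Not met: 1, 2, 7, 9

1, 2, 7, 9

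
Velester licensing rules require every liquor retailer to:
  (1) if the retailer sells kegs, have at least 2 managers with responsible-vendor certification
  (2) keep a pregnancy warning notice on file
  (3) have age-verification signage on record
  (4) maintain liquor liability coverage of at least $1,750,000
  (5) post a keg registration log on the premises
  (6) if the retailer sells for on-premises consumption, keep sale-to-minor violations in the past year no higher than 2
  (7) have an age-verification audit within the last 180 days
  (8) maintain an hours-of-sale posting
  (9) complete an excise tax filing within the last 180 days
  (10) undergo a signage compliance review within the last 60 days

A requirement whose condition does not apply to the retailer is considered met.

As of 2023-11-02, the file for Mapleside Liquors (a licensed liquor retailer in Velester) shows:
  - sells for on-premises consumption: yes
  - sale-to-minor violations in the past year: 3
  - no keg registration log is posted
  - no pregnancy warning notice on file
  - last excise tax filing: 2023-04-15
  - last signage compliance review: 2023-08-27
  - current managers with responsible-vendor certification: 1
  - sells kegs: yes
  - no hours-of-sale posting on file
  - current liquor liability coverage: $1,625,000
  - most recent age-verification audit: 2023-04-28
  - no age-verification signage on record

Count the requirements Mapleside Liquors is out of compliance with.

10

1. condition 'sells kegs' holds; managers with responsible-vendor certification 1 < 2 → not met
2. pregnancy warning notice absent → not met
3. age-verification signage absent → not met
4. liquor liability coverage $1,625,000 < $1,750,000 → not met
5. keg registration log absent → not met
6. condition 'sells for on-premises consumption' holds; sale-to-minor violations in the past year 3 > 2 → not met
7. age-verification audit 188 days ago vs limit 180 → not met
8. hours-of-sale posting absent → not met
9. excise tax filing 201 days ago vs limit 180 → not met
10. signage compliance review 67 days ago vs limit 60 → not met
Not met: 10 of 10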